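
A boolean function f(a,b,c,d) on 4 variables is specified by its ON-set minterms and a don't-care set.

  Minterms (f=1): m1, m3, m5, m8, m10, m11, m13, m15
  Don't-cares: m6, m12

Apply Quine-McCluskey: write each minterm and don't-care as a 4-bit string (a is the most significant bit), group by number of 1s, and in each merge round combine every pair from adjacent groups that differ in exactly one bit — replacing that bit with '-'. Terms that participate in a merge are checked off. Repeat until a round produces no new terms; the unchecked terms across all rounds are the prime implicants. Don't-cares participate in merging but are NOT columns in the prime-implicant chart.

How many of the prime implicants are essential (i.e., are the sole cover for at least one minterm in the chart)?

[col 0] 0001*, 0011*, 0101*, 0110, 1000*, 1010*, 1011*, 1100*, 1101*, 1111*
[col 1] -011, -101, 0-01, 00-1, 1-00, 1-11, 10-0, 101-, 11-1, 110-
Prime implicants: -011, -101, 0-01, 00-1, 0110, 1-00, 1-11, 10-0, 101-, 11-1, 110-
PI chart (minterm → PIs covering it):
  1 | 0-01,00-1
  3 | -011,00-1
  5 | -101,0-01
  8 | 1-00,10-0
  10 | 10-0,101-
  11 | -011,1-11,101-
  13 | -101,11-1,110-
  15 | 1-11,11-1
(no essential prime implicants)

0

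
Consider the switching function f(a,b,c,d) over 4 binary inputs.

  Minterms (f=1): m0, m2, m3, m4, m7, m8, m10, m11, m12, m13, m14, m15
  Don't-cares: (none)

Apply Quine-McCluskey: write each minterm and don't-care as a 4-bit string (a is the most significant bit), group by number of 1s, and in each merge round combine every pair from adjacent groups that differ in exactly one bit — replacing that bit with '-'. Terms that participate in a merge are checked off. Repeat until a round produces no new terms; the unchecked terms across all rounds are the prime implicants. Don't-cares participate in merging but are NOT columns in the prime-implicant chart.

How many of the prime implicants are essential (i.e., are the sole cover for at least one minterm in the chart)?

size-2^0 implicants → 0000(✓)  0010(✓)  0011(✓)  0100(✓)  0111(✓)  1000(✓)  1010(✓)  1011(✓)  1100(✓)  1101(✓)  1110(✓)  1111(✓)
size-2^1 implicants → -000(✓)  -010(✓)  -011(✓)  -100(✓)  -111(✓)  0-00(✓)  0-11(✓)  00-0(✓)  001-(✓)  1-00(✓)  1-10(✓)  1-11(✓)  10-0(✓)  101-(✓)  11-0(✓)  11-1(✓)  110-(✓)  111-(✓)
size-2^2 implicants → --00  --11  -0-0  -01-  1--0  1-1-  11--
Unchecked terms (primes): --00, --11, -0-0, -01-, 1--0, 1-1-, 11--
Minterm coverage:
  m0 ⊆ --00,-0-0
  m2 ⊆ -0-0,-01-
  m3 ⊆ --11,-01-
  m4 ⊆ --00 [E]
  m7 ⊆ --11 [E]
  m8 ⊆ --00,-0-0,1--0
  m10 ⊆ -0-0,-01-,1--0,1-1-
  m11 ⊆ --11,-01-,1-1-
  m12 ⊆ --00,1--0,11--
  m13 ⊆ 11-- [E]
  m14 ⊆ 1--0,1-1-,11--
  m15 ⊆ --11,1-1-,11--
E = {--00, --11, 11--}

3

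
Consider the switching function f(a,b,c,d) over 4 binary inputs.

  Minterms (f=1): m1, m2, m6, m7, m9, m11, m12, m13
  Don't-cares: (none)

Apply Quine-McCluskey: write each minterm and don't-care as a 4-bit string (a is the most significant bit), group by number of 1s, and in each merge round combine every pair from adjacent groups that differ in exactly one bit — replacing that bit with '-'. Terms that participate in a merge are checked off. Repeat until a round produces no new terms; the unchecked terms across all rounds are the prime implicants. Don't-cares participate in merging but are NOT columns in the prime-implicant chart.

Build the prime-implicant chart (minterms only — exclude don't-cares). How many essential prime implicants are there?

[col 0] 0001*, 0010*, 0110*, 0111*, 1001*, 1011*, 1100*, 1101*
[col 1] -001, 0-10, 011-, 1-01, 10-1, 110-
Prime implicants: -001, 0-10, 011-, 1-01, 10-1, 110-
PI chart (minterm → PIs covering it):
  1 | -001  (sole → essential)
  2 | 0-10  (sole → essential)
  6 | 0-10,011-
  7 | 011-  (sole → essential)
  9 | -001,1-01,10-1
  11 | 10-1  (sole → essential)
  12 | 110-  (sole → essential)
  13 | 1-01,110-
Essential prime implicants: -001, 0-10, 011-, 10-1, 110-

5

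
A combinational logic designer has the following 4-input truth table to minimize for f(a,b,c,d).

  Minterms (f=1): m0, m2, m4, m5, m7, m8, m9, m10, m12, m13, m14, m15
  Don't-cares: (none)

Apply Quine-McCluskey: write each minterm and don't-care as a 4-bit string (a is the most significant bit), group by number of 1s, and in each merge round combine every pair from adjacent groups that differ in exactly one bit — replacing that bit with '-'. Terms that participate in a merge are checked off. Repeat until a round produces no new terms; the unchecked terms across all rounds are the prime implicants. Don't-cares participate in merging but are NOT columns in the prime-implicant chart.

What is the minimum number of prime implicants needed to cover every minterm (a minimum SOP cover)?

Round 0: 0000✓ 0010✓ 0100✓ 0101✓ 0111✓ 1000✓ 1001✓ 1010✓ 1100✓ 1101✓ 1110✓ 1111✓
Round 1: -000✓ -010✓ -100✓ -101✓ -111✓ 0-00✓ 00-0✓ 01-1✓ 010-✓ 1-00✓ 1-01✓ 1-10✓ 10-0✓ 100-✓ 11-0✓ 11-1✓ 110-✓ 111-✓
Round 2: --00 -0-0 -1-1 -10- 1--0 1-0- 11--
PIs = {--00, -0-0, -1-1, -10-, 1--0, 1-0-, 11--}
Coverage chart:
  m0: --00,-0-0
  m2: -0-0 ←essential
  m4: --00,-10-
  m5: -1-1,-10-
  m7: -1-1 ←essential
  m8: --00,-0-0,1--0,1-0-
  m9: 1-0- ←essential
  m10: -0-0,1--0
  m12: --00,-10-,1--0,1-0-,11--
  m13: -1-1,-10-,1-0-,11--
  m14: 1--0,11--
  m15: -1-1,11--
Essential: -0-0, -1-1, 1-0-
Petrick residual → --00, 1--0
Min cover (5 terms): c'd' + b'd' + bd + ad' + ac'

5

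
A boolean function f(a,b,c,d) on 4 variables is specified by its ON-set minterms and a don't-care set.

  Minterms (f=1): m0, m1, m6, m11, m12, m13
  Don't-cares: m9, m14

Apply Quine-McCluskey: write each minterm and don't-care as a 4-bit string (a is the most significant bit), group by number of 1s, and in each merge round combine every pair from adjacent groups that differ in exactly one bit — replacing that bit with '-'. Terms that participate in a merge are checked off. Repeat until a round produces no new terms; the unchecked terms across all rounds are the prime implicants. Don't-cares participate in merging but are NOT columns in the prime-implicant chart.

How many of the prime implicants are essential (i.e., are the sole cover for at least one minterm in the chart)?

3

[col 0] 0000*, 0001*, 0110*, 1001*, 1011*, 1100*, 1101*, 1110*
[col 1] -001, -110, 000-, 1-01, 10-1, 11-0, 110-
Prime implicants: -001, -110, 000-, 1-01, 10-1, 11-0, 110-
PI chart (minterm → PIs covering it):
  0 | 000-  (sole → essential)
  1 | -001,000-
  6 | -110  (sole → essential)
  11 | 10-1  (sole → essential)
  12 | 11-0,110-
  13 | 1-01,110-
Essential prime implicants: -110, 000-, 10-1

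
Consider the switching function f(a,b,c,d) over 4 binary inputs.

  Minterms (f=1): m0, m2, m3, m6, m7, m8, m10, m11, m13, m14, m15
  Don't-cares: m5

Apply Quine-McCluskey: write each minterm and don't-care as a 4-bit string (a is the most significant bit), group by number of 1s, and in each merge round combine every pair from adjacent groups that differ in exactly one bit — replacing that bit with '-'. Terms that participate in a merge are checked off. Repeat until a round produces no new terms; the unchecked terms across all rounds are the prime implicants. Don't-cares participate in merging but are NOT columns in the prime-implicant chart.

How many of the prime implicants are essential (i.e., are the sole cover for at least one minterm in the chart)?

3

size-2^0 implicants → 0000(✓)  0010(✓)  0011(✓)  0101(✓)  0110(✓)  0111(✓)  1000(✓)  1010(✓)  1011(✓)  1101(✓)  1110(✓)  1111(✓)
size-2^1 implicants → -000(✓)  -010(✓)  -011(✓)  -101(✓)  -110(✓)  -111(✓)  0-10(✓)  0-11(✓)  00-0(✓)  001-(✓)  01-1(✓)  011-(✓)  1-10(✓)  1-11(✓)  10-0(✓)  101-(✓)  11-1(✓)  111-(✓)
size-2^2 implicants → --10(✓)  --11(✓)  -0-0  -01-(✓)  -1-1  -11-(✓)  0-1-(✓)  1-1-(✓)
size-2^3 implicants → --1-
Unchecked terms (primes): --1-, -0-0, -1-1
Minterm coverage:
  m0 ⊆ -0-0 [E]
  m2 ⊆ --1-,-0-0
  m3 ⊆ --1- [E]
  m6 ⊆ --1- [E]
  m7 ⊆ --1-,-1-1
  m8 ⊆ -0-0 [E]
  m10 ⊆ --1-,-0-0
  m11 ⊆ --1- [E]
  m13 ⊆ -1-1 [E]
  m14 ⊆ --1- [E]
  m15 ⊆ --1-,-1-1
E = {--1-, -0-0, -1-1}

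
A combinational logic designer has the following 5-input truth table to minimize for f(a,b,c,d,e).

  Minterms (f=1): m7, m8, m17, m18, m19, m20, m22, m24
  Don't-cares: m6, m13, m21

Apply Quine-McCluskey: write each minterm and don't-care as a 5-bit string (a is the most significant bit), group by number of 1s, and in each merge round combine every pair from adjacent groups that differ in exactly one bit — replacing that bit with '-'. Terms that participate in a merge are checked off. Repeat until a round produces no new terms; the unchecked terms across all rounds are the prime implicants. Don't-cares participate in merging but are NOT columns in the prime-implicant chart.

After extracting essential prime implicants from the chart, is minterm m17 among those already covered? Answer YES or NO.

NO

size-2^0 implicants → 00110(✓)  00111(✓)  01000(✓)  01101  10001(✓)  10010(✓)  10011(✓)  10100(✓)  10101(✓)  10110(✓)  11000(✓)
size-2^1 implicants → -0110  -1000  0011-  10-01  10-10  100-1  1001-  101-0  1010-
Unchecked terms (primes): -0110, -1000, 0011-, 01101, 10-01, 10-10, 100-1, 1001-, 101-0, 1010-
Minterm coverage:
  m7 ⊆ 0011- [E]
  m8 ⊆ -1000 [E]
  m17 ⊆ 10-01,100-1
  m18 ⊆ 10-10,1001-
  m19 ⊆ 100-1,1001-
  m20 ⊆ 101-0,1010-
  m22 ⊆ -0110,10-10,101-0
  m24 ⊆ -1000 [E]
E = {-1000, 0011-}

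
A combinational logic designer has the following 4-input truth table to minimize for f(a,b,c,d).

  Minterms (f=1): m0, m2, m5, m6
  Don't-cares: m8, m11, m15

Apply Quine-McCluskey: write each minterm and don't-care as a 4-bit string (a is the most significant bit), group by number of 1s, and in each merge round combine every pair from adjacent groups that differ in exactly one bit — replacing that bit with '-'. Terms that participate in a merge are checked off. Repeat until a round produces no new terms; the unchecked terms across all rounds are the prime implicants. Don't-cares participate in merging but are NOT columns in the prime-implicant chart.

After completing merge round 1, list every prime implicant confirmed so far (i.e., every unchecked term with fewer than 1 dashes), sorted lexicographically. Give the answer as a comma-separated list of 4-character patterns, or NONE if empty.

0101

[col 0] 0000*, 0010*, 0101, 0110*, 1000*, 1011*, 1111*
[col 1] -000, 0-10, 00-0, 1-11
Prime implicants: -000, 0-10, 00-0, 0101, 1-11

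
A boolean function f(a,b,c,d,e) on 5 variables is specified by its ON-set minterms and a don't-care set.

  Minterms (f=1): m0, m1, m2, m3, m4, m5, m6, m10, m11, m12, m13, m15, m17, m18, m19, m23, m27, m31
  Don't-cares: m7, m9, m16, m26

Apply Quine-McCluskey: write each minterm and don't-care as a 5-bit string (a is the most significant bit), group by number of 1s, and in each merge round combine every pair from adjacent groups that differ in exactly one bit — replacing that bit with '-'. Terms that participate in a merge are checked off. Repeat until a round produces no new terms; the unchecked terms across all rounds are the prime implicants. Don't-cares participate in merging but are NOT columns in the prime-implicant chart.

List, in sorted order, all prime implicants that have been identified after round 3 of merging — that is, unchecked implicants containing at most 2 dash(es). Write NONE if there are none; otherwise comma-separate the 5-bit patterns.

size-2^0 implicants → 00000(✓)  00001(✓)  00010(✓)  00011(✓)  00100(✓)  00101(✓)  00110(✓)  00111(✓)  01001(✓)  01010(✓)  01011(✓)  01100(✓)  01101(✓)  01111(✓)  10000(✓)  10001(✓)  10010(✓)  10011(✓)  10111(✓)  11010(✓)  11011(✓)  11111(✓)
size-2^1 implicants → -0000(✓)  -0001(✓)  -0010(✓)  -0011(✓)  -0111(✓)  -1010(✓)  -1011(✓)  -1111(✓)  0-001(✓)  0-010(✓)  0-011(✓)  0-100(✓)  0-101(✓)  0-111(✓)  00-00(✓)  00-01(✓)  00-10(✓)  00-11(✓)  000-0(✓)  000-1(✓)  0000-(✓)  0001-(✓)  001-0(✓)  001-1(✓)  0010-(✓)  0011-(✓)  01-01(✓)  01-11(✓)  010-1(✓)  0101-(✓)  011-1(✓)  0110-(✓)  1-010(✓)  1-011(✓)  1-111(✓)  10-11(✓)  100-0(✓)  100-1(✓)  1000-(✓)  1001-(✓)  11-11(✓)  1101-(✓)
size-2^2 implicants → --010(✓)  --011(✓)  --111(✓)  -0-11(✓)  -00-0(✓)  -00-1(✓)  -000-(✓)  -001-(✓)  -1-11(✓)  -101-(✓)  0--01(✓)  0--11(✓)  0-0-1(✓)  0-01-(✓)  0-1-1(✓)  0-10-  00--0(✓)  00--1(✓)  00-0-(✓)  00-1-(✓)  000--(✓)  001--(✓)  01--1(✓)  1--11(✓)  1-01-(✓)  100--(✓)
size-2^3 implicants → ---11  --01-  -00--  0---1  00---
Unchecked terms (primes): ---11, --01-, -00--, 0---1, 0-10-, 00---

0-10-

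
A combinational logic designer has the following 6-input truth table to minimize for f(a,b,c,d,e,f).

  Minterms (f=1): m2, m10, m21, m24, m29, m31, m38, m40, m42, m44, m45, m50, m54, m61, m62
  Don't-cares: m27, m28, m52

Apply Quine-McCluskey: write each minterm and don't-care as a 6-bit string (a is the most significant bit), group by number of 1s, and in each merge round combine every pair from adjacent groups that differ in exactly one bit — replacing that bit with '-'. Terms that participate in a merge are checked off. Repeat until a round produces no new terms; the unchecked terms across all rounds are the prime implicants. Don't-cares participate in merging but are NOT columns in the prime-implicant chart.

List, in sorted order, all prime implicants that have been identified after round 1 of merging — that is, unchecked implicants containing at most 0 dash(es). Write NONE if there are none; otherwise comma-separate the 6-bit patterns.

Round 0: 000010✓ 001010✓ 010101✓ 011000✓ 011011✓ 011100✓ 011101✓ 011111✓ 100110✓ 101000✓ 101010✓ 101100✓ 101101✓ 110010✓ 110100✓ 110110✓ 111101✓ 111110✓
Round 1: -01010 -11101 00-010 01-101 011-00 011-11 0111-1 01110- 1-0110 1-1101 101-00 1010-0 10110- 11-110 110-10 1101-0
PIs = {-01010, -11101, 00-010, 01-101, 011-00, 011-11, 0111-1, 01110-, 1-0110, 1-1101, 101-00, 1010-0, 10110-, 11-110, 110-10, 1101-0}

NONE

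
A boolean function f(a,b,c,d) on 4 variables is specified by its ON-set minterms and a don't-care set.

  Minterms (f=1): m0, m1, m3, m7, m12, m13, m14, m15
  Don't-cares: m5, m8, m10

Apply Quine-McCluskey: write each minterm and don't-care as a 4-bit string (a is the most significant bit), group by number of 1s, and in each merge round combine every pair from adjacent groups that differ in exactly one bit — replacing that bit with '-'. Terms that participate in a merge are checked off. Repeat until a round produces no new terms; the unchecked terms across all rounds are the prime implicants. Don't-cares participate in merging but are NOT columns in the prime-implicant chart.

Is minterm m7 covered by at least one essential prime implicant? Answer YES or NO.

YES

[col 0] 0000*, 0001*, 0011*, 0101*, 0111*, 1000*, 1010*, 1100*, 1101*, 1110*, 1111*
[col 1] -000, -101*, -111*, 0-01*, 0-11*, 00-1*, 000-, 01-1*, 1-00*, 1-10*, 10-0*, 11-0*, 11-1*, 110-*, 111-*
[col 2] -1-1, 0--1, 1--0, 11--
Prime implicants: -000, -1-1, 0--1, 000-, 1--0, 11--
PI chart (minterm → PIs covering it):
  0 | -000,000-
  1 | 0--1,000-
  3 | 0--1  (sole → essential)
  7 | -1-1,0--1
  12 | 1--0,11--
  13 | -1-1,11--
  14 | 1--0,11--
  15 | -1-1,11--
Essential prime implicants: 0--1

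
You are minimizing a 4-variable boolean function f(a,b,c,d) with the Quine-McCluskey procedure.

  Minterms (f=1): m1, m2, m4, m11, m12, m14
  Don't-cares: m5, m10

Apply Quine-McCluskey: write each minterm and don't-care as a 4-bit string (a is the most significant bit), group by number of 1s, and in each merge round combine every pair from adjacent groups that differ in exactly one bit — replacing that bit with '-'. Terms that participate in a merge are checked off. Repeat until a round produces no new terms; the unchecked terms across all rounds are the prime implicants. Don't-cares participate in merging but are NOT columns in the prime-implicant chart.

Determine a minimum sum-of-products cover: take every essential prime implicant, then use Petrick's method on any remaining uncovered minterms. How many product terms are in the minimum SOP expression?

Round 0: 0001✓ 0010✓ 0100✓ 0101✓ 1010✓ 1011✓ 1100✓ 1110✓
Round 1: -010 -100 0-01 010- 1-10 101- 11-0
PIs = {-010, -100, 0-01, 010-, 1-10, 101-, 11-0}
Coverage chart:
  m1: 0-01 ←essential
  m2: -010 ←essential
  m4: -100,010-
  m11: 101- ←essential
  m12: -100,11-0
  m14: 1-10,11-0
Essential: -010, 0-01, 101-
Petrick residual → -100, 1-10
Min cover (5 terms): b'cd' + bc'd' + a'c'd + acd' + ab'c

5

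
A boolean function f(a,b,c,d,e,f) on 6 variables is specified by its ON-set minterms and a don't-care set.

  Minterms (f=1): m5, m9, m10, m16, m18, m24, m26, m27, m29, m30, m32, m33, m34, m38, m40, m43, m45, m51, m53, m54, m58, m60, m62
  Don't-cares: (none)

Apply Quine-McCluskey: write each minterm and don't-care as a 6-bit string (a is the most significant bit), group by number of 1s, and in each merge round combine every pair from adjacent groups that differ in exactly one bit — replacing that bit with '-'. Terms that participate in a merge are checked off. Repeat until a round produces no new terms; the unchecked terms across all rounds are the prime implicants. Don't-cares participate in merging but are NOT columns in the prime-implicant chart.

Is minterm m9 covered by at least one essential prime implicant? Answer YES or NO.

[col 0] 000101, 001001, 001010*, 010000*, 010010*, 011000*, 011010*, 011011*, 011101, 011110*, 100000*, 100001*, 100010*, 100110*, 101000*, 101011, 101101, 110011, 110101, 110110*, 111010*, 111100*, 111110*
[col 1] -11010*, -11110*, 0-1010, 01-000*, 01-010*, 0100-0*, 011-10*, 0110-0*, 01101-, 1-0110, 10-000, 100-10, 1000-0, 10000-, 11-110, 111-10*, 1111-0
[col 2] -11-10, 01-0-0
Prime implicants: -11-10, 0-1010, 000101, 001001, 01-0-0, 01101-, 011101, 1-0110, 10-000, 100-10, 1000-0, 10000-, 101011, 101101, 11-110, 110011, 110101, 1111-0
PI chart (minterm → PIs covering it):
  5 | 000101  (sole → essential)
  9 | 001001  (sole → essential)
  10 | 0-1010  (sole → essential)
  16 | 01-0-0  (sole → essential)
  18 | 01-0-0  (sole → essential)
  24 | 01-0-0  (sole → essential)
  26 | -11-10,0-1010,01-0-0,01101-
  27 | 01101-  (sole → essential)
  29 | 011101  (sole → essential)
  30 | -11-10  (sole → essential)
  32 | 10-000,1000-0,10000-
  33 | 10000-  (sole → essential)
  34 | 100-10,1000-0
  38 | 1-0110,100-10
  40 | 10-000  (sole → essential)
  43 | 101011  (sole → essential)
  45 | 101101  (sole → essential)
  51 | 110011  (sole → essential)
  53 | 110101  (sole → essential)
  54 | 1-0110,11-110
  58 | -11-10  (sole → essential)
  60 | 1111-0  (sole → essential)
  62 | -11-10,11-110,1111-0
Essential prime implicants: -11-10, 0-1010, 000101, 001001, 01-0-0, 01101-, 011101, 10-000, 10000-, 101011, 101101, 110011, 110101, 1111-0

YES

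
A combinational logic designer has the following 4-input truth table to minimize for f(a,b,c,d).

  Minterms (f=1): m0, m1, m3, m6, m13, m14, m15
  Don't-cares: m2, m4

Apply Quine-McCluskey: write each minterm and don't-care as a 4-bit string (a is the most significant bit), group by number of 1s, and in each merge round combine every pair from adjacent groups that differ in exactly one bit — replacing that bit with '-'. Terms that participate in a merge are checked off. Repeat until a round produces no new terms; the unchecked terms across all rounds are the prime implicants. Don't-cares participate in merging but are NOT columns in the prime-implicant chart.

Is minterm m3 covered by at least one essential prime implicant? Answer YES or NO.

YES

Round 0: 0000✓ 0001✓ 0010✓ 0011✓ 0100✓ 0110✓ 1101✓ 1110✓ 1111✓
Round 1: -110 0-00✓ 0-10✓ 00-0✓ 00-1✓ 000-✓ 001-✓ 01-0✓ 11-1 111-
Round 2: 0--0 00--
PIs = {-110, 0--0, 00--, 11-1, 111-}
Coverage chart:
  m0: 0--0,00--
  m1: 00-- ←essential
  m3: 00-- ←essential
  m6: -110,0--0
  m13: 11-1 ←essential
  m14: -110,111-
  m15: 11-1,111-
Essential: 00--, 11-1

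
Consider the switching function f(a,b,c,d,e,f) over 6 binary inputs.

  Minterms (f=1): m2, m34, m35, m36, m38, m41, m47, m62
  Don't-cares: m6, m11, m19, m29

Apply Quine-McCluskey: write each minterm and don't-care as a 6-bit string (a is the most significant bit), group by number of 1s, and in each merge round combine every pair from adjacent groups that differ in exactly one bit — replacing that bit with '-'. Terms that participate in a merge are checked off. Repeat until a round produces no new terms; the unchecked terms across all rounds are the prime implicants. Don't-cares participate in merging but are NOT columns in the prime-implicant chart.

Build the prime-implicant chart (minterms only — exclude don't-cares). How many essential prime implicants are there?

size-2^0 implicants → 000010(✓)  000110(✓)  001011  010011  011101  100010(✓)  100011(✓)  100100(✓)  100110(✓)  101001  101111  111110
size-2^1 implicants → -00010(✓)  -00110(✓)  000-10(✓)  100-10(✓)  10001-  1001-0
size-2^2 implicants → -00-10
Unchecked terms (primes): -00-10, 001011, 010011, 011101, 10001-, 1001-0, 101001, 101111, 111110
Minterm coverage:
  m2 ⊆ -00-10 [E]
  m34 ⊆ -00-10,10001-
  m35 ⊆ 10001- [E]
  m36 ⊆ 1001-0 [E]
  m38 ⊆ -00-10,1001-0
  m41 ⊆ 101001 [E]
  m47 ⊆ 101111 [E]
  m62 ⊆ 111110 [E]
E = {-00-10, 10001-, 1001-0, 101001, 101111, 111110}

6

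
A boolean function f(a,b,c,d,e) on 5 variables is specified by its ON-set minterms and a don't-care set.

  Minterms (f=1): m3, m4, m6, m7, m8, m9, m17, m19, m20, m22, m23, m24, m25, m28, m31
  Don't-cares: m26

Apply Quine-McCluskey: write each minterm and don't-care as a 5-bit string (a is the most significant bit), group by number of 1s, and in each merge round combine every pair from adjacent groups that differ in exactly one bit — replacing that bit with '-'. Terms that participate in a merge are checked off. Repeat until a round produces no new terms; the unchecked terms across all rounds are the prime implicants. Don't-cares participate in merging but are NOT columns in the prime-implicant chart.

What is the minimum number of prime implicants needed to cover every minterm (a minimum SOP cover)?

6

Round 0: 00011✓ 00100✓ 00110✓ 00111✓ 01000✓ 01001✓ 10001✓ 10011✓ 10100✓ 10110✓ 10111✓ 11000✓ 11001✓ 11010✓ 11100✓ 11111✓
Round 1: -0011✓ -0100✓ -0110✓ -0111✓ -1000✓ -1001✓ 00-11✓ 001-0✓ 0011-✓ 0100-✓ 1-001 1-100 1-111 10-11✓ 100-1 101-0✓ 1011-✓ 11-00 110-0 1100-✓
Round 2: -0-11 -01-0 -011- -100-
PIs = {-0-11, -01-0, -011-, -100-, 1-001, 1-100, 1-111, 100-1, 11-00, 110-0}
Coverage chart:
  m3: -0-11 ←essential
  m4: -01-0 ←essential
  m6: -01-0,-011-
  m7: -0-11,-011-
  m8: -100- ←essential
  m9: -100- ←essential
  m17: 1-001,100-1
  m19: -0-11,100-1
  m20: -01-0,1-100
  m22: -01-0,-011-
  m23: -0-11,-011-,1-111
  m24: -100-,11-00,110-0
  m25: -100-,1-001
  m28: 1-100,11-00
  m31: 1-111 ←essential
Essential: -0-11, -01-0, -100-, 1-111
Petrick residual → 1-001, 1-100
Min cover (6 terms): b'de + b'ce' + bc'd' + ac'd'e + acd'e' + acde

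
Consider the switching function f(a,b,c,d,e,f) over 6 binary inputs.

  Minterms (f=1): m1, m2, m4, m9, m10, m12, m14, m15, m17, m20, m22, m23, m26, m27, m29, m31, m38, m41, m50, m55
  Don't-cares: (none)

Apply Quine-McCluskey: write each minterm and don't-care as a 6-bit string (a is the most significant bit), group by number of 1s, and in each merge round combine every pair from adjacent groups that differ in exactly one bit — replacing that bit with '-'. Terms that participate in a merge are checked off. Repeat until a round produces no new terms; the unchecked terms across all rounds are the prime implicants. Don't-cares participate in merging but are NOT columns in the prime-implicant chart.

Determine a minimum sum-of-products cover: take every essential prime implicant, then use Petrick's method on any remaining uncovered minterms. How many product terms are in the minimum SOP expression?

size-2^0 implicants → 000001(✓)  000010(✓)  000100(✓)  001001(✓)  001010(✓)  001100(✓)  001110(✓)  001111(✓)  010001(✓)  010100(✓)  010110(✓)  010111(✓)  011010(✓)  011011(✓)  011101(✓)  011111(✓)  100110  101001(✓)  110010  110111(✓)
size-2^1 implicants → -01001  -10111  0-0001  0-0100  0-1010  0-1111  00-001  00-010  00-100  001-10  0011-0  00111-  01-111  0101-0  01011-  011-11  01101-  0111-1
Unchecked terms (primes): -01001, -10111, 0-0001, 0-0100, 0-1010, 0-1111, 00-001, 00-010, 00-100, 001-10, 0011-0, 00111-, 01-111, 0101-0, 01011-, 011-11, 01101-, 0111-1, 100110, 110010
Minterm coverage:
  m1 ⊆ 0-0001,00-001
  m2 ⊆ 00-010 [E]
  m4 ⊆ 0-0100,00-100
  m9 ⊆ -01001,00-001
  m10 ⊆ 0-1010,00-010,001-10
  m12 ⊆ 00-100,0011-0
  m14 ⊆ 001-10,0011-0,00111-
  m15 ⊆ 0-1111,00111-
  m17 ⊆ 0-0001 [E]
  m20 ⊆ 0-0100,0101-0
  m22 ⊆ 0101-0,01011-
  m23 ⊆ -10111,01-111,01011-
  m26 ⊆ 0-1010,01101-
  m27 ⊆ 011-11,01101-
  m29 ⊆ 0111-1 [E]
  m31 ⊆ 0-1111,01-111,011-11,0111-1
  m38 ⊆ 100110 [E]
  m41 ⊆ -01001 [E]
  m50 ⊆ 110010 [E]
  m55 ⊆ -10111 [E]
E = {-01001, -10111, 0-0001, 00-010, 0111-1, 100110, 110010}
Petrick residual → 00-100, 00111-, 0101-0, 01101-
Cover = b'cd'e'f + bc'def + a'c'd'e'f + a'b'd'ef' + a'b'de'f' + a'b'cde + a'bc'df' + a'bcd'e + a'bcdf + ab'c'def' + abc'd'ef'  |cover|=11

11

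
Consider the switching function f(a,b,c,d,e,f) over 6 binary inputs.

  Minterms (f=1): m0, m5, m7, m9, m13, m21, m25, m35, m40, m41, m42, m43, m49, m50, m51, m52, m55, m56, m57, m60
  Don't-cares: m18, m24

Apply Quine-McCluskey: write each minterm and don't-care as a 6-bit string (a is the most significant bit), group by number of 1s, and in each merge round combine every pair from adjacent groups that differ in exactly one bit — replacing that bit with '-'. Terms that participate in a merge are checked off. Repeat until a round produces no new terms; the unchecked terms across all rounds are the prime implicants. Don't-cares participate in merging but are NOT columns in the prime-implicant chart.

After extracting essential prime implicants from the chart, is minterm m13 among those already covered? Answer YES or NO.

NO

Round 0: 000000 000101✓ 000111✓ 001001✓ 001101✓ 010010✓ 010101✓ 011000✓ 011001✓ 100011✓ 101000✓ 101001✓ 101010✓ 101011✓ 110001✓ 110010✓ 110011✓ 110100✓ 110111✓ 111000✓ 111001✓ 111100✓
Round 1: -01001✓ -10010 -11000✓ -11001✓ 0-0101 0-1001✓ 00-101 0001-1 001-01 01100-✓ 1-0011 1-1000✓ 1-1001✓ 10-011 1010-0✓ 1010-1✓ 10100-✓ 10101-✓ 11-001 11-100 110-11 1100-1 11001- 111-00 11100-✓
Round 2: --1001 -1100- 1-100- 1010--
PIs = {--1001, -10010, -1100-, 0-0101, 00-101, 000000, 0001-1, 001-01, 1-0011, 1-100-, 10-011, 1010--, 11-001, 11-100, 110-11, 1100-1, 11001-, 111-00}
Coverage chart:
  m0: 000000 ←essential
  m5: 0-0101,00-101,0001-1
  m7: 0001-1 ←essential
  m9: --1001,001-01
  m13: 00-101,001-01
  m21: 0-0101 ←essential
  m25: --1001,-1100-
  m35: 1-0011,10-011
  m40: 1-100-,1010--
  m41: --1001,1-100-,1010--
  m42: 1010-- ←essential
  m43: 10-011,1010--
  m49: 11-001,1100-1
  m50: -10010,11001-
  m51: 1-0011,110-11,1100-1,11001-
  m52: 11-100 ←essential
  m55: 110-11 ←essential
  m56: -1100-,1-100-,111-00
  m57: --1001,-1100-,1-100-,11-001
  m60: 11-100,111-00
Essential: 0-0101, 000000, 0001-1, 1010--, 11-100, 110-11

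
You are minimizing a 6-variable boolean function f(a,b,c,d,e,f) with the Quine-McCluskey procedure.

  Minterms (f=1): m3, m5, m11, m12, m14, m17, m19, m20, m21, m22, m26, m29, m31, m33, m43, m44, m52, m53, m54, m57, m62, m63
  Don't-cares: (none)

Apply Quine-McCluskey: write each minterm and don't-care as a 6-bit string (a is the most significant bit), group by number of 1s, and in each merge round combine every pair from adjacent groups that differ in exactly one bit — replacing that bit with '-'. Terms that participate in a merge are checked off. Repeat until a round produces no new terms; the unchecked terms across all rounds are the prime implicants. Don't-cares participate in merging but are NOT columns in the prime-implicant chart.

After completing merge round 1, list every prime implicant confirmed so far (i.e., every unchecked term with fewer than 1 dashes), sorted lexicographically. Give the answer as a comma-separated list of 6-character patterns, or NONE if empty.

011010, 100001, 111001

Round 0: 000011✓ 000101✓ 001011✓ 001100✓ 001110✓ 010001✓ 010011✓ 010100✓ 010101✓ 010110✓ 011010 011101✓ 011111✓ 100001 101011✓ 101100✓ 110100✓ 110101✓ 110110✓ 111001 111110✓ 111111✓
Round 1: -01011 -01100 -10100✓ -10101✓ -10110✓ -11111 0-0011 0-0101 00-011 0011-0 01-101 010-01 0100-1 0101-0✓ 01010-✓ 0111-1 11-110 1101-0✓ 11010-✓ 11111-
Round 2: -101-0 -1010-
PIs = {-01011, -01100, -101-0, -1010-, -11111, 0-0011, 0-0101, 00-011, 0011-0, 01-101, 010-01, 0100-1, 011010, 0111-1, 100001, 11-110, 111001, 11111-}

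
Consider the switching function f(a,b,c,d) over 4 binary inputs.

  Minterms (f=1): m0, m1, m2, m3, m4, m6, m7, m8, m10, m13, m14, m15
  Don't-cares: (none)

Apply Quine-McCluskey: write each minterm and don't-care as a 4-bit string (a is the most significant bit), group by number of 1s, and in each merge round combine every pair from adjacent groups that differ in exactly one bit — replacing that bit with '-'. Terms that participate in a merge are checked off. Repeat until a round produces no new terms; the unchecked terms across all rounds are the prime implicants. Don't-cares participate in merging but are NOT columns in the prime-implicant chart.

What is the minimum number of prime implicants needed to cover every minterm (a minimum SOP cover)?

5

[col 0] 0000*, 0001*, 0010*, 0011*, 0100*, 0110*, 0111*, 1000*, 1010*, 1101*, 1110*, 1111*
[col 1] -000*, -010*, -110*, -111*, 0-00*, 0-10*, 0-11*, 00-0*, 00-1*, 000-*, 001-*, 01-0*, 011-*, 1-10*, 10-0*, 11-1, 111-*
[col 2] --10, -0-0, -11-, 0--0, 0-1-, 00--
Prime implicants: --10, -0-0, -11-, 0--0, 0-1-, 00--, 11-1
PI chart (minterm → PIs covering it):
  0 | -0-0,0--0,00--
  1 | 00--  (sole → essential)
  2 | --10,-0-0,0--0,0-1-,00--
  3 | 0-1-,00--
  4 | 0--0  (sole → essential)
  6 | --10,-11-,0--0,0-1-
  7 | -11-,0-1-
  8 | -0-0  (sole → essential)
  10 | --10,-0-0
  13 | 11-1  (sole → essential)
  14 | --10,-11-
  15 | -11-,11-1
Essential prime implicants: -0-0, 0--0, 00--, 11-1
Petrick residual → -11-
Minimum SOP uses 5 PIs: b'd' + bc + a'd' + a'b' + abd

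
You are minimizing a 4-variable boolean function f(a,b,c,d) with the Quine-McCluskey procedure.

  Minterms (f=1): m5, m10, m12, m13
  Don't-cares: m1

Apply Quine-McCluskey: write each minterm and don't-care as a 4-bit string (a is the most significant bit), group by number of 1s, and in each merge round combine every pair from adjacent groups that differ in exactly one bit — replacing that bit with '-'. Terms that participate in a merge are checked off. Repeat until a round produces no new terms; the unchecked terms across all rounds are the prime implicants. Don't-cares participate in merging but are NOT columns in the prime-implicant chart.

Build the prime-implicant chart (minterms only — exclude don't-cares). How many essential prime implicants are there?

2

size-2^0 implicants → 0001(✓)  0101(✓)  1010  1100(✓)  1101(✓)
size-2^1 implicants → -101  0-01  110-
Unchecked terms (primes): -101, 0-01, 1010, 110-
Minterm coverage:
  m5 ⊆ -101,0-01
  m10 ⊆ 1010 [E]
  m12 ⊆ 110- [E]
  m13 ⊆ -101,110-
E = {1010, 110-}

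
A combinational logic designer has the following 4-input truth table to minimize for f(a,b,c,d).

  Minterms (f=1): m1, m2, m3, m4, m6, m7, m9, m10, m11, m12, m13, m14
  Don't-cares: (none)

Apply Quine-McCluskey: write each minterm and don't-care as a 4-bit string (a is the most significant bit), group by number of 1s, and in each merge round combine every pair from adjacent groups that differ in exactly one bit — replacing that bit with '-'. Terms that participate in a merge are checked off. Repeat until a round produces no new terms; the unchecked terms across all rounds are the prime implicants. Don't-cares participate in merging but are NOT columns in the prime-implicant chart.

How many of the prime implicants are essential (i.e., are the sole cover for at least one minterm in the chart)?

3

[col 0] 0001*, 0010*, 0011*, 0100*, 0110*, 0111*, 1001*, 1010*, 1011*, 1100*, 1101*, 1110*
[col 1] -001*, -010*, -011*, -100*, -110*, 0-10*, 0-11*, 00-1*, 001-*, 01-0*, 011-*, 1-01, 1-10*, 10-1*, 101-*, 11-0*, 110-
[col 2] --10, -0-1, -01-, -1-0, 0-1-
Prime implicants: --10, -0-1, -01-, -1-0, 0-1-, 1-01, 110-
PI chart (minterm → PIs covering it):
  1 | -0-1  (sole → essential)
  2 | --10,-01-,0-1-
  3 | -0-1,-01-,0-1-
  4 | -1-0  (sole → essential)
  6 | --10,-1-0,0-1-
  7 | 0-1-  (sole → essential)
  9 | -0-1,1-01
  10 | --10,-01-
  11 | -0-1,-01-
  12 | -1-0,110-
  13 | 1-01,110-
  14 | --10,-1-0
Essential prime implicants: -0-1, -1-0, 0-1-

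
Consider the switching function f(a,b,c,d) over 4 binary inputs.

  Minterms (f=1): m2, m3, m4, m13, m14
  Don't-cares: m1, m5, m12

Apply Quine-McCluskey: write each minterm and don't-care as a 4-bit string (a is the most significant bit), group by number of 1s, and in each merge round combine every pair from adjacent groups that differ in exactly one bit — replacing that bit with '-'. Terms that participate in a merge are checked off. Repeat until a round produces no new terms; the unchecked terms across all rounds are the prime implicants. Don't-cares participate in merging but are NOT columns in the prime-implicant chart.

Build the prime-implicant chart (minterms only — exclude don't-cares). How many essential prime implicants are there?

3

[col 0] 0001*, 0010*, 0011*, 0100*, 0101*, 1100*, 1101*, 1110*
[col 1] -100*, -101*, 0-01, 00-1, 001-, 010-*, 11-0, 110-*
[col 2] -10-
Prime implicants: -10-, 0-01, 00-1, 001-, 11-0
PI chart (minterm → PIs covering it):
  2 | 001-  (sole → essential)
  3 | 00-1,001-
  4 | -10-  (sole → essential)
  13 | -10-  (sole → essential)
  14 | 11-0  (sole → essential)
Essential prime implicants: -10-, 001-, 11-0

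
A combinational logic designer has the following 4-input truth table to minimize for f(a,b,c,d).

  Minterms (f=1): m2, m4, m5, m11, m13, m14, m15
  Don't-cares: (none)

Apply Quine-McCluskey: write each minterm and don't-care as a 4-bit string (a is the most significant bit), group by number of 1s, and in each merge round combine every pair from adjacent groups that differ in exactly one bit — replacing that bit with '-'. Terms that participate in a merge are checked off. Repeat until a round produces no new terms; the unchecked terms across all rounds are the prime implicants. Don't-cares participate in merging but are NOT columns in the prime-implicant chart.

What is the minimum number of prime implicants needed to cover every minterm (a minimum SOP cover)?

5

size-2^0 implicants → 0010  0100(✓)  0101(✓)  1011(✓)  1101(✓)  1110(✓)  1111(✓)
size-2^1 implicants → -101  010-  1-11  11-1  111-
Unchecked terms (primes): -101, 0010, 010-, 1-11, 11-1, 111-
Minterm coverage:
  m2 ⊆ 0010 [E]
  m4 ⊆ 010- [E]
  m5 ⊆ -101,010-
  m11 ⊆ 1-11 [E]
  m13 ⊆ -101,11-1
  m14 ⊆ 111- [E]
  m15 ⊆ 1-11,11-1,111-
E = {0010, 010-, 1-11, 111-}
Petrick residual → -101
Cover = bc'd + a'b'cd' + a'bc' + acd + abc  |cover|=5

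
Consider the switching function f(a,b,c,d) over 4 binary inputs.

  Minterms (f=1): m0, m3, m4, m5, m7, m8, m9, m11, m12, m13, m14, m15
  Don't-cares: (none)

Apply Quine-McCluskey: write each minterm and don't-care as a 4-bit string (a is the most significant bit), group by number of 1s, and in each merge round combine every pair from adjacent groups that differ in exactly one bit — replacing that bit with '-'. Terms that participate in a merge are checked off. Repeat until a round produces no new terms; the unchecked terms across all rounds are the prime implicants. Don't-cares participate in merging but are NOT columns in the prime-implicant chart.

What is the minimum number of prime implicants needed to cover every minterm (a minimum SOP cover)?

5

Round 0: 0000✓ 0011✓ 0100✓ 0101✓ 0111✓ 1000✓ 1001✓ 1011✓ 1100✓ 1101✓ 1110✓ 1111✓
Round 1: -000✓ -011✓ -100✓ -101✓ -111✓ 0-00✓ 0-11✓ 01-1✓ 010-✓ 1-00✓ 1-01✓ 1-11✓ 10-1✓ 100-✓ 11-0✓ 11-1✓ 110-✓ 111-✓
Round 2: --00 --11 -1-1 -10- 1--1 1-0- 11--
PIs = {--00, --11, -1-1, -10-, 1--1, 1-0-, 11--}
Coverage chart:
  m0: --00 ←essential
  m3: --11 ←essential
  m4: --00,-10-
  m5: -1-1,-10-
  m7: --11,-1-1
  m8: --00,1-0-
  m9: 1--1,1-0-
  m11: --11,1--1
  m12: --00,-10-,1-0-,11--
  m13: -1-1,-10-,1--1,1-0-,11--
  m14: 11-- ←essential
  m15: --11,-1-1,1--1,11--
Essential: --00, --11, 11--
Petrick residual → -1-1, 1--1
Min cover (5 terms): c'd' + cd + bd + ad + ab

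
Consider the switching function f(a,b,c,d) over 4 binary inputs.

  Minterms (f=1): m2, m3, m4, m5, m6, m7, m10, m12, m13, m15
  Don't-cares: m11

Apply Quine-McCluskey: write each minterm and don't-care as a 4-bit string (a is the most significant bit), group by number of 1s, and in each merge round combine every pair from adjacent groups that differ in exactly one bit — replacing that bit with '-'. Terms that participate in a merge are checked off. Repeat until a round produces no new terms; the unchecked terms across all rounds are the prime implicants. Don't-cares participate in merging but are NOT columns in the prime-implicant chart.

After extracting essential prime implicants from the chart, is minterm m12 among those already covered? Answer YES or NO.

Round 0: 0010✓ 0011✓ 0100✓ 0101✓ 0110✓ 0111✓ 1010✓ 1011✓ 1100✓ 1101✓ 1111✓
Round 1: -010✓ -011✓ -100✓ -101✓ -111✓ 0-10✓ 0-11✓ 001-✓ 01-0✓ 01-1✓ 010-✓ 011-✓ 1-11✓ 101-✓ 11-1✓ 110-✓
Round 2: --11 -01- -1-1 -10- 0-1- 01--
PIs = {--11, -01-, -1-1, -10-, 0-1-, 01--}
Coverage chart:
  m2: -01-,0-1-
  m3: --11,-01-,0-1-
  m4: -10-,01--
  m5: -1-1,-10-,01--
  m6: 0-1-,01--
  m7: --11,-1-1,0-1-,01--
  m10: -01- ←essential
  m12: -10- ←essential
  m13: -1-1,-10-
  m15: --11,-1-1
Essential: -01-, -10-

YES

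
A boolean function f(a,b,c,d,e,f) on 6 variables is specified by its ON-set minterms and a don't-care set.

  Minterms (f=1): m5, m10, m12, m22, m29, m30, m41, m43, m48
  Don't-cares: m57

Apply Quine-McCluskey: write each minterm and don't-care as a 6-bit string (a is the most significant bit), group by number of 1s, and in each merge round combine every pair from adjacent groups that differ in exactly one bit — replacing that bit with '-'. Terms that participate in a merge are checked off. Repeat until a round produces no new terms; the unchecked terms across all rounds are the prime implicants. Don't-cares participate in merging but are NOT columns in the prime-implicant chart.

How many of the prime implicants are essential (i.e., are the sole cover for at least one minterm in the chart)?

Round 0: 000101 001010 001100 010110✓ 011101 011110✓ 101001✓ 101011✓ 110000 111001✓
Round 1: 01-110 1-1001 1010-1
PIs = {000101, 001010, 001100, 01-110, 011101, 1-1001, 1010-1, 110000}
Coverage chart:
  m5: 000101 ←essential
  m10: 001010 ←essential
  m12: 001100 ←essential
  m22: 01-110 ←essential
  m29: 011101 ←essential
  m30: 01-110 ←essential
  m41: 1-1001,1010-1
  m43: 1010-1 ←essential
  m48: 110000 ←essential
Essential: 000101, 001010, 001100, 01-110, 011101, 1010-1, 110000

7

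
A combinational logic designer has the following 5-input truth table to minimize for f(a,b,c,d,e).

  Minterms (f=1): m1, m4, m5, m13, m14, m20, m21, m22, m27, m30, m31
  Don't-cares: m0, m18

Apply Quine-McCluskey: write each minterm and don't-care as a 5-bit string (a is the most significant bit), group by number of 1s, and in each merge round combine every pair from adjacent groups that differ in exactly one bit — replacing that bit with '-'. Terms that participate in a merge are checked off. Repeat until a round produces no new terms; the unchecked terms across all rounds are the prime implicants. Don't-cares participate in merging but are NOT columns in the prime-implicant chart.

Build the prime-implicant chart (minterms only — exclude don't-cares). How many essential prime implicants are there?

Round 0: 00000✓ 00001✓ 00100✓ 00101✓ 01101✓ 01110✓ 10010✓ 10100✓ 10101✓ 10110✓ 11011✓ 11110✓ 11111✓
Round 1: -0100✓ -0101✓ -1110 0-101 00-00✓ 00-01✓ 0000-✓ 0010-✓ 1-110 10-10 101-0 1010-✓ 11-11 1111-
Round 2: -010- 00-0-
PIs = {-010-, -1110, 0-101, 00-0-, 1-110, 10-10, 101-0, 11-11, 1111-}
Coverage chart:
  m1: 00-0- ←essential
  m4: -010-,00-0-
  m5: -010-,0-101,00-0-
  m13: 0-101 ←essential
  m14: -1110 ←essential
  m20: -010-,101-0
  m21: -010- ←essential
  m22: 1-110,10-10,101-0
  m27: 11-11 ←essential
  m30: -1110,1-110,1111-
  m31: 11-11,1111-
Essential: -010-, -1110, 0-101, 00-0-, 11-11

5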